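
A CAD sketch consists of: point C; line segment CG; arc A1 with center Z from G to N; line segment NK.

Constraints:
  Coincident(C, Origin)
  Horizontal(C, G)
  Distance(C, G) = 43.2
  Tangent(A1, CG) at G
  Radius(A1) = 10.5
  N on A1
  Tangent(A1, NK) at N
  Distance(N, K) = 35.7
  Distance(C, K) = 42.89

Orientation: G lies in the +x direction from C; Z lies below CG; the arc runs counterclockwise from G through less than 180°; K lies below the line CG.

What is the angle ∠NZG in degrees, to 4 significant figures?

65.35°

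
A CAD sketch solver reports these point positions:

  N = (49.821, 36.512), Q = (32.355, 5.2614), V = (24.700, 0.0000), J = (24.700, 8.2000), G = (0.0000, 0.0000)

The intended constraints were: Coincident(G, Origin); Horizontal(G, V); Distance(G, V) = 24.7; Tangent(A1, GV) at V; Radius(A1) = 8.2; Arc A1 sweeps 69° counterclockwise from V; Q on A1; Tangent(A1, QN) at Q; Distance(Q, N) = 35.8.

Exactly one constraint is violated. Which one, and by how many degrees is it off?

Tangent(A1, QN) at Q — off by 8.20°.

G = (0.00, 0.00) ✓; G.y = 0.00, V.y = 0.00 ✓; |GV| = 24.70 ✓; ∠(JV, VG) = 90.00° ✓; |JV| = 8.200 ✓; bearing(J→Q) − bearing(J→V) = 69.00° ✓; |JQ| = 8.200 ✓; ∠(JQ, QN) = 98.20° ✗; |QN| = 35.80 ✓.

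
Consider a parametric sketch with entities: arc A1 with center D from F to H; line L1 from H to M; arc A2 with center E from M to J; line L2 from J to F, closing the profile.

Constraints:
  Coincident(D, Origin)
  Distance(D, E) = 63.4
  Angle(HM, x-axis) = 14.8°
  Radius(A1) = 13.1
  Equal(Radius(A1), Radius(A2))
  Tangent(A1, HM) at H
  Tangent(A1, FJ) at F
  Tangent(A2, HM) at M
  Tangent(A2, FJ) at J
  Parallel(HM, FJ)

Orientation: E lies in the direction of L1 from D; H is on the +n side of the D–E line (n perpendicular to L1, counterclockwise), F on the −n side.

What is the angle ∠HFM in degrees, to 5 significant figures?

67.547°

Tangency of A1 to both parallel lines with radius 13.1 puts H and F at D ± 13.1·n: H = (-3.3463, 12.665), F = (3.3463, -12.665). Equal radii place M and J the same way about E: M = E + 13.1·n = (57.950, 28.861), J = E − 13.1·n = (64.643, 3.5299). Then cos ∠HFM = FH·FM / (|FH||FM|), giving 67.547°.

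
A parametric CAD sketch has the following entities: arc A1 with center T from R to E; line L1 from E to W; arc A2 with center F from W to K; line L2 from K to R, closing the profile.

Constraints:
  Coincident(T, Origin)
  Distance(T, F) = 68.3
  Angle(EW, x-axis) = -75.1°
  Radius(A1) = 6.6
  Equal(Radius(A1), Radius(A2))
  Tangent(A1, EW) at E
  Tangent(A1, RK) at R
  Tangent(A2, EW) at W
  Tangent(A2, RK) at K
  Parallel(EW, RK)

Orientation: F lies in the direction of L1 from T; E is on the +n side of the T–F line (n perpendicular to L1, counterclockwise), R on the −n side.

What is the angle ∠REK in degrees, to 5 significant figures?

79.062°

The slot axis is L1's direction at -75.1°, so u = (cos -75.1°, sin -75.1°) = (0.25713, -0.96638) and n = (−sin -75.1°, cos -75.1°) = (0.96638, 0.25713). T is at the origin and F lies 68.3 along u from T, so F = 68.3·u = (17.562, -66.003). Tangency of A1 to both parallel lines with radius 6.6 puts E and R at T ± 6.6·n: E = (6.3781, 1.6971), R = (-6.3781, -1.6971). Equal radii place W and K the same way about F: W = F + 6.6·n = (23.940, -64.306), K = F − 6.6·n = (11.184, -67.701). Then cos ∠REK = ER·EK / (|ER||EK|), giving 79.062°.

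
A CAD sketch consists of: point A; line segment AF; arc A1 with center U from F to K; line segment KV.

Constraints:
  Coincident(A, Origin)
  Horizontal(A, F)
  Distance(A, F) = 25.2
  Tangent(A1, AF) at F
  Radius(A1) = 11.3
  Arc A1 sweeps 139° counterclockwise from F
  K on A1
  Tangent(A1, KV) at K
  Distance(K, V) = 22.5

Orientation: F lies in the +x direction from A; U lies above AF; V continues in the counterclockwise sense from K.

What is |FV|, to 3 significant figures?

35.9

A is at the origin; A and F share the same y with |AF| = 25.2 and F on the +x side, so F = (25.2, 0.00). Since A1 is tangent to AF there, UF ⟂ AF, so U = F + (0, 11.3) = (25.2, 11.3). On A1, F sits at bearing -90° from U; a 139° counterclockwise sweep puts K at bearing 49°, so K = U + 11.3·(cos 49°, sin 49°) = (32.6, 19.8). The tangent condition forces UK to be normal to KV, so KV runs along (−sin 49°, cos 49°); with |KV| = 22.5, V = (15.6, 34.6). Then |FV| = |V − F| = 35.9.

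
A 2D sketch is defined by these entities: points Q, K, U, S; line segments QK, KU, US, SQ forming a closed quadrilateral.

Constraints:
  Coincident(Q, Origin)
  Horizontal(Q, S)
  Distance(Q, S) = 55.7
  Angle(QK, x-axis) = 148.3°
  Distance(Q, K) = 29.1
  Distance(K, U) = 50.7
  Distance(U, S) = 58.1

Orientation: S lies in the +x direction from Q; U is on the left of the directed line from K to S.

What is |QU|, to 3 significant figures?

46.9

Checks: |KU| = 50.70 ✓; |US| = 58.10 ✓.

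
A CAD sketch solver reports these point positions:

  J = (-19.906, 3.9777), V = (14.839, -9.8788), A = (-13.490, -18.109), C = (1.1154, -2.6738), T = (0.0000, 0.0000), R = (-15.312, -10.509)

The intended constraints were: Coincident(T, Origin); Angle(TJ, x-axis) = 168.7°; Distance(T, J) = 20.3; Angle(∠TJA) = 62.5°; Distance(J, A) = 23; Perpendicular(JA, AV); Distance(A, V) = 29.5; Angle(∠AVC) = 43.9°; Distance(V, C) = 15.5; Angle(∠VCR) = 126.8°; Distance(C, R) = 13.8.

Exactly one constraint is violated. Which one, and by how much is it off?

Distance(C, R) = 13.8 — off by 4.40.

T = (0.00, 0.00) ✓; TJ at 168.7° ✓; |TJ| = 20.30 ✓; ∠TJA = 62.50° ✓; |JA| = 23.00 ✓; ∠(JA, AV) = 90.00° ✓; |AV| = 29.50 ✓; ∠AVC = 43.90° ✓; |VC| = 15.50 ✓; ∠VCR = 126.8° ✓; |CR| = 18.20 ✗.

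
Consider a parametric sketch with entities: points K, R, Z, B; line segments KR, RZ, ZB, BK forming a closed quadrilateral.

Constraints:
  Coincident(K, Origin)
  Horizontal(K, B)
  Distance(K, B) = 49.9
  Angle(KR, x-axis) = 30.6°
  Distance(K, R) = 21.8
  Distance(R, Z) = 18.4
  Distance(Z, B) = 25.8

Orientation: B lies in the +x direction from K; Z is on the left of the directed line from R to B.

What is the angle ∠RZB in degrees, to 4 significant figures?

95.34°

Checks: |RZ| = 18.40 ✓; |ZB| = 25.80 ✓.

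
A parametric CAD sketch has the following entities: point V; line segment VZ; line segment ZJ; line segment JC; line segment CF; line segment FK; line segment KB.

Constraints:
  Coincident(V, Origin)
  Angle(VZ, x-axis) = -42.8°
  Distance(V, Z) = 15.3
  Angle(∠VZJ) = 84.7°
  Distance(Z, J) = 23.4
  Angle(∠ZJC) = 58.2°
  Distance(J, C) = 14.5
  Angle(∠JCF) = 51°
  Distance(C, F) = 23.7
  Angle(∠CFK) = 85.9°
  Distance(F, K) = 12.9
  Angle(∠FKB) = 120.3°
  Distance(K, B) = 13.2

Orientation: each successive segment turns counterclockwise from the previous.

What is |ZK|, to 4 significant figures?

24.43

∠JCF = 51.0° gives CF at -56.70° from the x-axis; with |CF| = 23.7, F = (24.05, -10.20). ∠CFK = 85.9° gives FK at 37.40° from the x-axis; with |FK| = 12.9, K = (34.30, -2.364). Then |ZK| = |K − Z| = 24.43.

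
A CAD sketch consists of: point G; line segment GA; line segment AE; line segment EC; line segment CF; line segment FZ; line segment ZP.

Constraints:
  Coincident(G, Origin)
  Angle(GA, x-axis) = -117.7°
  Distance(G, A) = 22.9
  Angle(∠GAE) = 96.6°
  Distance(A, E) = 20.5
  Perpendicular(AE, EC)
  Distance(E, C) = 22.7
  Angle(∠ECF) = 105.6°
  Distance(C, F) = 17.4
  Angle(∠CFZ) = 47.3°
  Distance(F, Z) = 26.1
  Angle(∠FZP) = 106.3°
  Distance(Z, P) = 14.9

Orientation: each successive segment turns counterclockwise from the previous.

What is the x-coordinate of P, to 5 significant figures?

18.267

G is at the origin; GA runs at -117.7° with length 22.9, so A = (-10.645, -20.276). ∠GAE = 96.6° gives AE at -34.300° from the x-axis; with |AE| = 20.5, E = (6.2901, -31.828). AE ⟂ EC, so EC runs at 55.700°; with |EC| = 22.7, C = (19.082, -13.075). ∠ECF = 105.6° gives CF at 130.10° from the x-axis; with |CF| = 17.4, F = (7.8744, 0.23427). ∠CFZ = 47.3° gives FZ at -97.200° from the x-axis; with |FZ| = 26.1, Z = (4.6032, -25.660). ∠FZP = 106.3° gives ZP at -23.500° from the x-axis; with |ZP| = 14.9, P = (18.267, -31.601). So P.x = 18.267.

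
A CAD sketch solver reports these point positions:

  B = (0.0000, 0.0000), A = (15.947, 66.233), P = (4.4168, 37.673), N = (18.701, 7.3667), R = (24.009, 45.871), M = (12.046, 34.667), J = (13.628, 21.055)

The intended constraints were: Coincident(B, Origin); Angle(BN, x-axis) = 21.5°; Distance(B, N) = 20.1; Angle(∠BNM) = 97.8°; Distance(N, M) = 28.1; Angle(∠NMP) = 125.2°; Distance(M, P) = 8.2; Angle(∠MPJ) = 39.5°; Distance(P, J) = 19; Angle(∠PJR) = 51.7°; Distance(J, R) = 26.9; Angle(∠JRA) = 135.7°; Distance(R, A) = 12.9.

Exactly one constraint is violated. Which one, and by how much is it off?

Distance(R, A) = 12.9 — off by 9.00.

B = (0.00, 0.00) ✓; BN at 21.50° ✓; |BN| = 20.10 ✓; ∠BNM = 97.80° ✓; |NM| = 28.10 ✓; ∠NMP = 125.2° ✓; |MP| = 8.200 ✓; ∠MPJ = 39.50° ✓; |PJ| = 19.00 ✓; ∠PJR = 51.70° ✓; |JR| = 26.90 ✓; ∠JRA = 135.7° ✓; |RA| = 21.90 ✗.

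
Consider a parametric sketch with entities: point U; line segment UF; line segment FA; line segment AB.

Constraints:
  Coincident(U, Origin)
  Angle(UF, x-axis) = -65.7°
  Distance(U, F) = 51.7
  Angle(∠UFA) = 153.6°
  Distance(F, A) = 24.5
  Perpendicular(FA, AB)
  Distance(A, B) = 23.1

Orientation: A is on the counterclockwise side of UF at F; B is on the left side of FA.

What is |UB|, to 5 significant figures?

70.808

U is at the origin; UF runs at -65.7° with length 51.7, so F = 51.7·(cos -65.7°, sin -65.7°) = (21.275, -47.120). ∠UFA = 153.6°, so FA runs at -65.7° + (180° − 153.6°) = -39.300° from the x-axis; with |FA| = 24.5, A = F + 24.5·(cos -39.300°, sin -39.300°) = (40.234, -62.637). The perpendicularity gives AB at right angles to FA; with |AB| = 23.1 on the left of FA, B = A + 23.1·(0.63338, 0.77384) = (54.865, -44.762). Then |UB| = |B − U| = 70.808.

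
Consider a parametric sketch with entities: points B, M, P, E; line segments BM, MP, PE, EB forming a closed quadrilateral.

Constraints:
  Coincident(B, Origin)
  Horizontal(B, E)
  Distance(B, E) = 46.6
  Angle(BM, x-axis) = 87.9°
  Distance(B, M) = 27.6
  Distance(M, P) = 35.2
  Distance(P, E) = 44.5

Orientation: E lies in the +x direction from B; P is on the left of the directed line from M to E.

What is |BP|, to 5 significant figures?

53.671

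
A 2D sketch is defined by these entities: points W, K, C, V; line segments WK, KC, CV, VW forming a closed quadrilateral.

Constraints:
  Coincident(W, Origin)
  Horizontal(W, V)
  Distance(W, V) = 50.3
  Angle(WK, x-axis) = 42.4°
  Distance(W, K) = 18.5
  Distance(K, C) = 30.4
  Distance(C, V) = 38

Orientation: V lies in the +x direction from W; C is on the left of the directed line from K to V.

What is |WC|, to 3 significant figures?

48.9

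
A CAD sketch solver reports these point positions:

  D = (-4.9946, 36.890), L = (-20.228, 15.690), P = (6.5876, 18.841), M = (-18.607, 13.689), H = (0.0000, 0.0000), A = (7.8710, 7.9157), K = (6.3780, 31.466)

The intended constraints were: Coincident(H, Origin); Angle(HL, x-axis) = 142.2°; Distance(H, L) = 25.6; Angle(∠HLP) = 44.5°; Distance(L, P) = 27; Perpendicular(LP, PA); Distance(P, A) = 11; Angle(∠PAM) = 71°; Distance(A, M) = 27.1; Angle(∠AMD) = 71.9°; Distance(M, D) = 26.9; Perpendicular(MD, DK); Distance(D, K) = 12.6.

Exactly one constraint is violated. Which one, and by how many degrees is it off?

Perpendicular(MD, DK) — off by 4.90°.

H = (0.00, 0.00) ✓; HL at 142.2° ✓; |HL| = 25.60 ✓; ∠HLP = 44.50° ✓; |LP| = 27.00 ✓; ∠(LP, PA) = 90.00° ✓; |PA| = 11.00 ✓; ∠PAM = 71.00° ✓; |AM| = 27.10 ✓; ∠AMD = 71.90° ✓; |MD| = 26.90 ✓; ∠(MD, DK) = 85.10° ✗; |DK| = 12.60 ✓.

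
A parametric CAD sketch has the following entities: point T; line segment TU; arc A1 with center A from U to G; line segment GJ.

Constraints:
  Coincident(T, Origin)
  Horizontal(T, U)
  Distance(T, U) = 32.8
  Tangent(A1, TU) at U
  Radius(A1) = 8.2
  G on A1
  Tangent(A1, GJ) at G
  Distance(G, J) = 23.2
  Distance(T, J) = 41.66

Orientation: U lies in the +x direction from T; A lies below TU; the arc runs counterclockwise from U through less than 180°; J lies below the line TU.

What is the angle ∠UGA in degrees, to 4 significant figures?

42.51°

T is at the origin; TU is horizontal with |TU| = 32.8 and U on the +x side, so U = (32.80, 0.000). A1 meets TU tangentially, so AU is at right angles to TU, so A = U + (0, -8.2) = (32.80, -8.200). Since AG ⟂ GJ (tangency), |AJ| = √(8.2² + 23.2²) = 24.61 regardless of where G sits on A1. So J lies on both circle(T, 41.66) and circle(A, 24.61); the below-TU intersection is J = (26.65, -32.02). G is the foot of the tangent from J: G = (24.63, -8.912).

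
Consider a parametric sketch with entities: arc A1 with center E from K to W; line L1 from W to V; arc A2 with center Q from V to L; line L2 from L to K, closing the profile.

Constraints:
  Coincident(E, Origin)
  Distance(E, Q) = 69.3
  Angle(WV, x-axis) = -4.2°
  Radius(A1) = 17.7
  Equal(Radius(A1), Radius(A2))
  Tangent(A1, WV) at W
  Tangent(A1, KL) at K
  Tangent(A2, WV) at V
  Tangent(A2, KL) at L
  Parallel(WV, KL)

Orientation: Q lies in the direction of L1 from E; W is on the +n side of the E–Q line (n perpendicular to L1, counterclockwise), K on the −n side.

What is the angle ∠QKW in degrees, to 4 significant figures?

75.67°

The slot axis is L1's direction at -4.2°, so u = (cos -4.2°, sin -4.2°) = (0.9973, -0.07324) and n = (−sin -4.2°, cos -4.2°) = (0.07324, 0.9973). E is at the origin and Q lies 69.3 along u from E, so Q = 69.3·u = (69.11, -5.075). Tangency of A1 to both parallel lines with radius 17.7 puts W and K at E ± 17.7·n: W = (1.296, 17.65), K = (-1.296, -17.65). Then cos ∠QKW = KQ·KW / (|KQ||KW|), giving 75.67°.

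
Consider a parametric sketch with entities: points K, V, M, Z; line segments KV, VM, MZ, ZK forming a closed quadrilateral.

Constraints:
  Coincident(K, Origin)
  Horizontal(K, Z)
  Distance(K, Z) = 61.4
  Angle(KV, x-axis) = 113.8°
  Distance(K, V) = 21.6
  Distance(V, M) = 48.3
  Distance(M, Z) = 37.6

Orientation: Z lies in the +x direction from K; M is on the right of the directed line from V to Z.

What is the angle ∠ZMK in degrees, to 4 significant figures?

131.8°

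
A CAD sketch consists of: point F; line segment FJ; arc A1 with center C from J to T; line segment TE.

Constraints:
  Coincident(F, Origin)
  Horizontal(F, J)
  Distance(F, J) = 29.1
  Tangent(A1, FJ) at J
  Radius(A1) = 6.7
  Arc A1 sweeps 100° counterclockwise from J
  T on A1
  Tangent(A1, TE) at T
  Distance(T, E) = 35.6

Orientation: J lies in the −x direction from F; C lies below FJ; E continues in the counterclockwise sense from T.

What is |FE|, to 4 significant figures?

52.09

F is at the origin; FJ is horizontal with |FJ| = 29.1 and J on the −x side, so J = (-29.10, 0.000). A1 meets FJ tangentially, so CJ is at right angles to FJ, so C = J + (0, -6.7) = (-29.10, -6.700). On A1, J sits at bearing 90° from C; a 100° counterclockwise sweep puts T at bearing 190°, so T = C + 6.7·(cos 190°, sin 190°) = (-35.70, -7.863). Since A1 is tangent to TE there, CT ⟂ TE, so TE runs along (−sin 190°, cos 190°); with |TE| = 35.6, E = (-29.52, -42.92). Then |FE| = |E − F| = 52.09.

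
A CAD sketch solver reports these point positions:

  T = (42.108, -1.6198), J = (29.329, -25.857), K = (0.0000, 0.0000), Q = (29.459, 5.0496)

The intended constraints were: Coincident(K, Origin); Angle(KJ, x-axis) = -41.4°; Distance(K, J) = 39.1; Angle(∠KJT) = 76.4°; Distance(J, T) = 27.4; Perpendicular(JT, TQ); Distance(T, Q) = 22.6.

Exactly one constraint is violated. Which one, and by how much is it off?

Distance(T, Q) = 22.6 — off by 8.30.

K = (0.00, 0.00) ✓; KJ at -41.40° ✓; |KJ| = 39.10 ✓; ∠KJT = 76.40° ✓; |JT| = 27.40 ✓; ∠(JT, TQ) = 90.00° ✓; |TQ| = 14.30 ✗.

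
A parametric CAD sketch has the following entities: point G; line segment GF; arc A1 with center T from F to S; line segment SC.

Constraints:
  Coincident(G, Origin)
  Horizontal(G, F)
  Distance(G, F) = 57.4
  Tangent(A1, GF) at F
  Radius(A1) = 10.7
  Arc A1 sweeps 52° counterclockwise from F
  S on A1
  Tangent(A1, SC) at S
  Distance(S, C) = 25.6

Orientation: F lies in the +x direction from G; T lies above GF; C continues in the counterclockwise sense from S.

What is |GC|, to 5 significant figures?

85.130

G is at the origin; GF is horizontal with |GF| = 57.4 and F on the +x side, so F = (57.400, 0.0000). Since A1 is tangent to GF there, TF ⟂ GF, so T = F + (0, 10.7) = (57.400, 10.700). On A1, F sits at bearing -90° from T; a 52° counterclockwise sweep puts S at bearing -38°, so S = T + 10.7·(cos -38°, sin -38°) = (65.832, 4.1124). Since A1 is tangent to SC there, TS ⟂ SC, so SC runs along (−sin -38°, cos -38°); with |SC| = 25.6, C = (81.593, 24.285). Then |GC| = |C − G| = 85.130.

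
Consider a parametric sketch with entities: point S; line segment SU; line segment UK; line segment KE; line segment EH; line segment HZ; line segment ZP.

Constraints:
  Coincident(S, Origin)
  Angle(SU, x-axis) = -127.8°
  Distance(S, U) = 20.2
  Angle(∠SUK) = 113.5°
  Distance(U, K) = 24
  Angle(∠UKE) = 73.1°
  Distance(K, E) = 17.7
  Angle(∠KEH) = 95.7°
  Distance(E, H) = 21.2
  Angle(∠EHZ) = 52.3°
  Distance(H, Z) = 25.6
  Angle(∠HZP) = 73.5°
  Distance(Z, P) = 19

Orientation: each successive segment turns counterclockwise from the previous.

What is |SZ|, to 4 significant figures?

33.96

S is at the origin; SU runs at -127.8° with length 20.2, so U = (-12.38, -15.96). ∠SUK = 113.5° gives UK at -61.30° from the x-axis; with |UK| = 24.0, K = (-0.8554, -37.01). ∠UKE = 73.1° gives KE at 45.60° from the x-axis; with |KE| = 17.7, E = (11.53, -24.37). ∠KEH = 95.7° gives EH at 129.9° from the x-axis; with |EH| = 21.2, H = (-2.070, -8.103). ∠EHZ = 52.3° gives HZ at -102.4° from the x-axis; with |HZ| = 25.6, Z = (-7.567, -33.11). Then |SZ| = |Z − S| = 33.96.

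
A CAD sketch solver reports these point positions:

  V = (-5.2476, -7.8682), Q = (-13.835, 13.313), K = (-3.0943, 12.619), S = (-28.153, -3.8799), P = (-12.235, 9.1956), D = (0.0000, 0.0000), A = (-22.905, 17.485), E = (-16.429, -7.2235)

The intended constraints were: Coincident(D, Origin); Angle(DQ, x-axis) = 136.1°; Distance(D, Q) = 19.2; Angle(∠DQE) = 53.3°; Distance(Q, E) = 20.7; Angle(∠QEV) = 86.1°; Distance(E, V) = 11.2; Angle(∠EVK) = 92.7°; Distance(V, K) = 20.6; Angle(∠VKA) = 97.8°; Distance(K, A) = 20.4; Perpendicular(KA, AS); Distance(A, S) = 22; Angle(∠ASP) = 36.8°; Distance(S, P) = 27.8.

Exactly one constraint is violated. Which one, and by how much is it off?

Distance(S, P) = 27.8 — off by 7.20.

D = (0.00, 0.00) ✓; DQ at 136.1° ✓; |DQ| = 19.20 ✓; ∠DQE = 53.30° ✓; |QE| = 20.70 ✓; ∠QEV = 86.10° ✓; |EV| = 11.20 ✓; ∠EVK = 92.70° ✓; |VK| = 20.60 ✓; ∠VKA = 97.80° ✓; |KA| = 20.40 ✓; ∠(KA, AS) = 90.00° ✓; |AS| = 22.00 ✓; ∠ASP = 36.80° ✓; |SP| = 20.60 ✗.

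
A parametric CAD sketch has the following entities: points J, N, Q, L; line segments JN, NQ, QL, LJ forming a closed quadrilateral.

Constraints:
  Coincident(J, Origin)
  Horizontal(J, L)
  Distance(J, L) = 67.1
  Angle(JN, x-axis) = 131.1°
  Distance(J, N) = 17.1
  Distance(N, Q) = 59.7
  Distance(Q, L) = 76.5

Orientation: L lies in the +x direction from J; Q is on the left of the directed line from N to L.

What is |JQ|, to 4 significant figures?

66.09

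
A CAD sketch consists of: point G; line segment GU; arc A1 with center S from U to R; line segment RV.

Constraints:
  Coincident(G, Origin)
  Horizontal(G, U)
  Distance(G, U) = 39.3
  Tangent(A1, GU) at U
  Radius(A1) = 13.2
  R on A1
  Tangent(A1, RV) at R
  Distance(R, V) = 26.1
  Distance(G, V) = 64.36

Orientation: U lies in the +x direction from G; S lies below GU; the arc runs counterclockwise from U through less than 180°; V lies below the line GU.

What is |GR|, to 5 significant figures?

38.305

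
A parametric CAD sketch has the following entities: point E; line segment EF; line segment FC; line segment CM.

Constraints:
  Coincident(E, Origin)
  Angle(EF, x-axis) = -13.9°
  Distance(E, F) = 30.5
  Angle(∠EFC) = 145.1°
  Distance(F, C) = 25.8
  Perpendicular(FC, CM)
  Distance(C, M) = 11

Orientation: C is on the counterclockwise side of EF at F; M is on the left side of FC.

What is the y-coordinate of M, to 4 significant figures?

12.19

E is at the origin; EF runs at -13.9° with length 30.5, so F = 30.5·(cos -13.9°, sin -13.9°) = (29.61, -7.327). ∠EFC = 145.1°, so FC runs at -13.9° + (180° − 145.1°) = 21.00° from the x-axis; with |FC| = 25.8, C = F + 25.8·(cos 21.00°, sin 21.00°) = (53.69, 1.919). The perpendicularity gives CM at right angles to FC; with |CM| = 11.0 on the left of FC, M = C + 11.0·(-0.3584, 0.9336) = (49.75, 12.19). So M.y = 12.19.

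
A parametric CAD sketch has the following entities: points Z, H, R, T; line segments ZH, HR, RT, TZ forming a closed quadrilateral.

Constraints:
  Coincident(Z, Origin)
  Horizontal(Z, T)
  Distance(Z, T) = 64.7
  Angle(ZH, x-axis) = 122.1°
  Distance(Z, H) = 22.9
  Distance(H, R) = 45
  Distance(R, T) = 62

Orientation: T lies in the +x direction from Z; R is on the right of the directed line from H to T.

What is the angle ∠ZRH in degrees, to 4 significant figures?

7.648°

Z is at the origin; Z and T share the same y with |ZT| = 64.7 and T in +x, so T = (64.7, 0). ZH runs at 122.1° with |ZH| = 22.9, so H = (-12.17, 19.40). R is determined by |HR| = 45.0 and |RT| = 62.0 together: it lies at the intersection of circle(H, 45.0) and circle(T, 62.0). With |HT| = 79.28, the foot of the radical line on HT is 28.17 from H and the perpendicular offset is √(45.0² − 28.17²) = 35.09. Taking the right-of-HT solution: R = (6.555, -21.52).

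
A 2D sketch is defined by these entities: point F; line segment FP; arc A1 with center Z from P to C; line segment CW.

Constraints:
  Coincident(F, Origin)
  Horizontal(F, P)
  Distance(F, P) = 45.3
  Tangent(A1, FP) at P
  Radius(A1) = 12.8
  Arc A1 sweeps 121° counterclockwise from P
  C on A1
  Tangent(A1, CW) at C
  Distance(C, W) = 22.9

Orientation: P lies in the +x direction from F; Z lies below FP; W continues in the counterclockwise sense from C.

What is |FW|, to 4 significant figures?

60.42

On A1, P sits at bearing 90° from Z; a 121° counterclockwise sweep puts C at bearing 211°, so C = Z + 12.8·(cos 211°, sin 211°) = (34.33, -19.39). Tangency of A1 to CW means the radius ZC is perpendicular to CW, so CW runs along (−sin 211°, cos 211°); with |CW| = 22.9, W = (46.12, -39.02). Then |FW| = |W − F| = 60.42.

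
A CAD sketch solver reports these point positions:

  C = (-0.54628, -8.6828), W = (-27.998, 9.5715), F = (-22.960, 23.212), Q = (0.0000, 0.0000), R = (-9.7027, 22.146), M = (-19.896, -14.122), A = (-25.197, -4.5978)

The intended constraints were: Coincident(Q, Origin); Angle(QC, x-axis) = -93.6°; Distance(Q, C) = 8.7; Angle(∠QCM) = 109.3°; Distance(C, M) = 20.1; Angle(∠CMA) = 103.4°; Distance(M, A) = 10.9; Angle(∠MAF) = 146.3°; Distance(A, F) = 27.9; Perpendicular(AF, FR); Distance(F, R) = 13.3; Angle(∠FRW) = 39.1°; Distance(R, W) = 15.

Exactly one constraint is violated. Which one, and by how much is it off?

Distance(R, W) = 15 — off by 7.20.

Q = (0.00, 0.00) ✓; QC at -93.60° ✓; |QC| = 8.700 ✓; ∠QCM = 109.3° ✓; |CM| = 20.10 ✓; ∠CMA = 103.4° ✓; |MA| = 10.90 ✓; ∠MAF = 146.3° ✓; |AF| = 27.90 ✓; ∠(AF, FR) = 90.00° ✓; |FR| = 13.30 ✓; ∠FRW = 39.10° ✓; |RW| = 22.20 ✗.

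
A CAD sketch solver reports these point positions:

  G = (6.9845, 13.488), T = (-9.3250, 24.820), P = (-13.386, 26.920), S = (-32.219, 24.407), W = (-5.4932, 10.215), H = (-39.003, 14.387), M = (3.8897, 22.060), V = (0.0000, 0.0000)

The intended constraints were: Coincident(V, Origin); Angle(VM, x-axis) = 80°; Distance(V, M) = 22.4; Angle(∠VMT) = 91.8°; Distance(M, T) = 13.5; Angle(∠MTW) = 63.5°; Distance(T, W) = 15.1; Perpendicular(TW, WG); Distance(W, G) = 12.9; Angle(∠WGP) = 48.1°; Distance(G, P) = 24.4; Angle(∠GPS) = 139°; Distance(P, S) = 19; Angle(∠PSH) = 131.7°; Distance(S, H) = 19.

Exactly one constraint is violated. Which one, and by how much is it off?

Distance(S, H) = 19 — off by 6.90.

V = (0.00, 0.00) ✓; VM at 80.00° ✓; |VM| = 22.40 ✓; ∠VMT = 91.80° ✓; |MT| = 13.50 ✓; ∠MTW = 63.50° ✓; |TW| = 15.10 ✓; ∠(TW, WG) = 90.00° ✓; |WG| = 12.90 ✓; ∠WGP = 48.10° ✓; |GP| = 24.40 ✓; ∠GPS = 139.0° ✓; |PS| = 19.00 ✓; ∠PSH = 131.7° ✓; |SH| = 12.10 ✗.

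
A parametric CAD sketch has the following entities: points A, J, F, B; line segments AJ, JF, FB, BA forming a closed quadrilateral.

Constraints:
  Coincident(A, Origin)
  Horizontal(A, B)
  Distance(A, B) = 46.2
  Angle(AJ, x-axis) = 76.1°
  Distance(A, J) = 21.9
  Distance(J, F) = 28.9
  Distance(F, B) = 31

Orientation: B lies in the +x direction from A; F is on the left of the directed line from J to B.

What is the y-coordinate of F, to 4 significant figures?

28.20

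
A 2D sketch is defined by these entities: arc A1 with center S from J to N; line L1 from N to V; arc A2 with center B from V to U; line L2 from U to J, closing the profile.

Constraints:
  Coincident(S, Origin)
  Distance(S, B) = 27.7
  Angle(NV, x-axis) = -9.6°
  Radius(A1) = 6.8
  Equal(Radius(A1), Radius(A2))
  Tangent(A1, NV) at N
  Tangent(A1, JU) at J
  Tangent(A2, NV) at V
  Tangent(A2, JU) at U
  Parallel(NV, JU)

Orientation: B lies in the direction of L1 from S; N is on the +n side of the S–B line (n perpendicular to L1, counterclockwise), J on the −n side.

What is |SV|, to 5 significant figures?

28.522

The slot axis is L1's direction at -9.6°, so u = (cos -9.6°, sin -9.6°) = (0.98600, -0.16677) and n = (−sin -9.6°, cos -9.6°) = (0.16677, 0.98600). S is at the origin and B lies 27.7 along u from S, so B = 27.7·u = (27.312, -4.6195). Tangency of A1 to both parallel lines with radius 6.8 puts N and J at S ± 6.8·n: N = (1.1340, 6.7048), J = (-1.1340, -6.7048). Equal radii place V and U the same way about B: V = B + 6.8·n = (28.446, 2.0853), U = B − 6.8·n = (26.178, -11.324). Then |SV| = |V − S| = 28.522.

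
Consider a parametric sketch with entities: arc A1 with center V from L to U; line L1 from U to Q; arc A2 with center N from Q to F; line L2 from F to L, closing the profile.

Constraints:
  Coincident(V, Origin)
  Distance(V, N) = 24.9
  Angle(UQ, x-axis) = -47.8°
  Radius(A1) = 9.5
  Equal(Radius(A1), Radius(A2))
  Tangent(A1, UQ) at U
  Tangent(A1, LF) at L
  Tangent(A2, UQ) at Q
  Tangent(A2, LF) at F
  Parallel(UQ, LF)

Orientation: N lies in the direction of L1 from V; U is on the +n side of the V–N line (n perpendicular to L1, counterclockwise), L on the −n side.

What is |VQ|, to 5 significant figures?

26.651

Tangency of A1 to both parallel lines with radius 9.5 puts U and L at V ± 9.5·n: U = (7.0376, 6.3813), L = (-7.0376, -6.3813). Equal radii place Q and F the same way about N: Q = N + 9.5·n = (23.763, -12.065), F = N − 9.5·n = (9.6882, -24.827). Then |VQ| = |Q − V| = 26.651.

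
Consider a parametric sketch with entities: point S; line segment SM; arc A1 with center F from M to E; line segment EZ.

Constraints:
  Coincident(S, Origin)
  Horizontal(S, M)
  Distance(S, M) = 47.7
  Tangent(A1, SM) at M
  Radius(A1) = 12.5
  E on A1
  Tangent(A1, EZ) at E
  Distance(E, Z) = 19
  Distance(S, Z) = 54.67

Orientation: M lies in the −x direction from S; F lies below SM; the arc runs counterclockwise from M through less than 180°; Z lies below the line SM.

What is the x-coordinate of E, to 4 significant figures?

-56.22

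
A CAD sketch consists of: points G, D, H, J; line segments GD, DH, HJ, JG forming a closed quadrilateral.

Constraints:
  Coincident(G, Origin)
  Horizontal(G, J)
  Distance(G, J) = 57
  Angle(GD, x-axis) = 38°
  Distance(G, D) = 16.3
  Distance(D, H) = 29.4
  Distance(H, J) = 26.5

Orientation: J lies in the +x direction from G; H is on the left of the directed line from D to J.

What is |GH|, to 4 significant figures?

45.24

Checks: G.y = 0.00, J.y = 0.00 ✓; |DH| = 29.40 ✓; |HJ| = 26.50 ✓.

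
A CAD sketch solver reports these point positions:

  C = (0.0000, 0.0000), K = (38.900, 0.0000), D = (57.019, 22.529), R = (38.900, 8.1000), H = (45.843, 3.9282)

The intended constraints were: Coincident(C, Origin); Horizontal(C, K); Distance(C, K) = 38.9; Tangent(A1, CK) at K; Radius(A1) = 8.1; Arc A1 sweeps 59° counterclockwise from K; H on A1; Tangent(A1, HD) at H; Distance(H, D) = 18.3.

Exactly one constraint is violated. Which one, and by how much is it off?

Distance(H, D) = 18.3 — off by 3.40.

C = (0.00, 0.00) ✓; C.y = 0.00, K.y = 0.00 ✓; |CK| = 38.90 ✓; ∠(RK, KC) = 90.00° ✓; |RK| = 8.100 ✓; bearing(R→H) − bearing(R→K) = 59.00° ✓; |RH| = 8.100 ✓; ∠(RH, HD) = 90.00° ✓; |HD| = 21.70 ✗.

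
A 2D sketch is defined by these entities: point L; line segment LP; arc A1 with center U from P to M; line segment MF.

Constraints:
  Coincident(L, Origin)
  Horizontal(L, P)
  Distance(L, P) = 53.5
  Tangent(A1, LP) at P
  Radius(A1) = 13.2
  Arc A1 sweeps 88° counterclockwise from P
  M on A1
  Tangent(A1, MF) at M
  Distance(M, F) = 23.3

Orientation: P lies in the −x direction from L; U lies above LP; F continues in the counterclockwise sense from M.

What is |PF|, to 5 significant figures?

38.652

On A1, P sits at bearing -90° from U; an 88° counterclockwise sweep puts M at bearing -2°, so M = U + 13.2·(cos -2°, sin -2°) = (-40.308, 12.739). The tangent condition forces UM to be normal to MF, so MF runs along (−sin -2°, cos -2°); with |MF| = 23.3, F = (-39.495, 36.025). Then |PF| = |F − P| = 38.652.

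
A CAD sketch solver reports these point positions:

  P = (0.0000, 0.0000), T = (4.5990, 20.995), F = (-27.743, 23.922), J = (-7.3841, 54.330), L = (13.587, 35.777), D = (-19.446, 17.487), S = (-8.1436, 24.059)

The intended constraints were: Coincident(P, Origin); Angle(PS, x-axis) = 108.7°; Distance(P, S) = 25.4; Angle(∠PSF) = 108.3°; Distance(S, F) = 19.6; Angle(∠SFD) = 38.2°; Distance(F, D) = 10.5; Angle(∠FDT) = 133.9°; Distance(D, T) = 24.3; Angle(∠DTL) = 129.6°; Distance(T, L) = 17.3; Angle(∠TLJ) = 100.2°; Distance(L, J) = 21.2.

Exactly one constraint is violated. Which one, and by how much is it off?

Distance(L, J) = 21.2 — off by 6.80.

P = (0.00, 0.00) ✓; PS at 108.7° ✓; |PS| = 25.40 ✓; ∠PSF = 108.3° ✓; |SF| = 19.60 ✓; ∠SFD = 38.20° ✓; |FD| = 10.50 ✓; ∠FDT = 133.9° ✓; |DT| = 24.30 ✓; ∠DTL = 129.6° ✓; |TL| = 17.30 ✓; ∠TLJ = 100.2° ✓; |LJ| = 28.00 ✗.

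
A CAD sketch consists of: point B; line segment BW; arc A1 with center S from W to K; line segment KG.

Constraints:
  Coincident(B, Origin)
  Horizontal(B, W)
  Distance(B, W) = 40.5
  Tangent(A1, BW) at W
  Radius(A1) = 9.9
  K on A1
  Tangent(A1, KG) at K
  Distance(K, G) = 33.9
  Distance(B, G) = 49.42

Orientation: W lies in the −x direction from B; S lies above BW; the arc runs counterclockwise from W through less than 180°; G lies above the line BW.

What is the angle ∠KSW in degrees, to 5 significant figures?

81.915°

B is at the origin; BW is horizontal with |BW| = 40.5 and W on the −x side, so W = (-40.500, 0.0000). The tangent condition forces SW to be normal to BW, so S = W + (0, 9.9) = (-40.500, 9.9000). Since SK ⟂ KG (tangency), |SG| = √(9.9² + 33.9²) = 35.316 regardless of where K sits on A1. So G lies on both circle(B, 49.42) and circle(S, 35.316); the above-BW intersection is G = (-25.931, 42.071). K is the foot of the tangent from G: K = (-30.698, 8.5076).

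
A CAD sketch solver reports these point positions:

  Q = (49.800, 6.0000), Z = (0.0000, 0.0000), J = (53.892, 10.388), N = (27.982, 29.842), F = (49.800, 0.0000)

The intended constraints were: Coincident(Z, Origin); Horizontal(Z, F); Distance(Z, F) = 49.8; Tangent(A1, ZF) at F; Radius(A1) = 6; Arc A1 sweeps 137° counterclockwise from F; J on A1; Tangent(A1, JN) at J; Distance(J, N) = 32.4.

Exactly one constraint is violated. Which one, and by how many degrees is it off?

Tangent(A1, JN) at J — off by 6.10°.

Z = (0.00, 0.00) ✓; Z.y = 0.00, F.y = 0.00 ✓; |ZF| = 49.80 ✓; ∠(QF, FZ) = 90.00° ✓; |QF| = 6.000 ✓; bearing(Q→J) − bearing(Q→F) = 137.0° ✓; |QJ| = 6.000 ✓; ∠(QJ, JN) = 83.90° ✗; |JN| = 32.40 ✓.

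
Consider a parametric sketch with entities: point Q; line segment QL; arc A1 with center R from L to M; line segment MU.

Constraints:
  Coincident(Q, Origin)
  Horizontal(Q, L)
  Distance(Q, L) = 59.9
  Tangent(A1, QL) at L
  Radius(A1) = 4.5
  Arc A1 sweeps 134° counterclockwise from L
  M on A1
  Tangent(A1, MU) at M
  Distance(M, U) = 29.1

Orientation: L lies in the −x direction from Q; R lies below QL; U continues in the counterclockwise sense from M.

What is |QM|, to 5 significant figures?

63.596

Since A1 is tangent to QL there, RL ⟂ QL, so R = L + (0, -4.5) = (-59.900, -4.5000). On A1, L sits at bearing 90° from R; a 134° counterclockwise sweep puts M at bearing 224°, so M = R + 4.5·(cos 224°, sin 224°) = (-63.137, -7.6260). Then |QM| = |M − Q| = 63.596.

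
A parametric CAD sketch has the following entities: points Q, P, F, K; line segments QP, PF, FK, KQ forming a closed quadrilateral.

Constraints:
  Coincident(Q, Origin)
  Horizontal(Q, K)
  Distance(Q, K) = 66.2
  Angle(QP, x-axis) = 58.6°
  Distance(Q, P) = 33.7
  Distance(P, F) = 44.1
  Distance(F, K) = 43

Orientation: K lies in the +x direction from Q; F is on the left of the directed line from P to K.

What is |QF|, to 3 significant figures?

73.1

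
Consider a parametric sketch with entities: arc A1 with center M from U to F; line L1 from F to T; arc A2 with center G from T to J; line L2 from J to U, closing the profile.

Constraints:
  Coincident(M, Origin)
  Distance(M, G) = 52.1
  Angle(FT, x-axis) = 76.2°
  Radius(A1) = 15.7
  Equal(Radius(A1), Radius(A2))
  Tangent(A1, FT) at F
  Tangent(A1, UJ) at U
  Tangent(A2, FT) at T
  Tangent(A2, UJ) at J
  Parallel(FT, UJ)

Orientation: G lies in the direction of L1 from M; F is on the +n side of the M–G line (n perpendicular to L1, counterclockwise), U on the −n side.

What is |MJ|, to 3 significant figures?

54.4

The slot axis is L1's direction at 76.2°, so u = (cos 76.2°, sin 76.2°) = (0.239, 0.971) and n = (−sin 76.2°, cos 76.2°) = (-0.971, 0.239). M is at the origin and G lies 52.1 along u from M, so G = 52.1·u = (12.4, 50.6). Tangency of A1 to both parallel lines with radius 15.7 puts F and U at M ± 15.7·n: F = (-15.2, 3.74), U = (15.2, -3.74). Equal radii place T and J the same way about G: T = G + 15.7·n = (-2.82, 54.3), J = G − 15.7·n = (27.7, 46.9). Then |MJ| = |J − M| = 54.4.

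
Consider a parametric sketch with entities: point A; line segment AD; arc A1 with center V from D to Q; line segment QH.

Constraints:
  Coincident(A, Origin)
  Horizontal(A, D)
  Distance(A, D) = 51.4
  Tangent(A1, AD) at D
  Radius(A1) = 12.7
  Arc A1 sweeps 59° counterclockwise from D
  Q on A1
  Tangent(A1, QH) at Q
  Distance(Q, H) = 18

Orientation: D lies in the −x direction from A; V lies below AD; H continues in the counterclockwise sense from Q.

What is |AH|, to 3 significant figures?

74.7

A is at the origin; A and D share the same y with |AD| = 51.4 and D on the −x side, so D = (-51.4, 0.00). A1 meets AD tangentially, so VD is at right angles to AD, so V = D + (0, -12.7) = (-51.4, -12.7). On A1, D sits at bearing 90° from V; a 59° counterclockwise sweep puts Q at bearing 149°, so Q = V + 12.7·(cos 149°, sin 149°) = (-62.3, -6.16). Tangency of A1 to QH means the radius VQ is perpendicular to QH, so QH runs along (−sin 149°, cos 149°); with |QH| = 18.0, H = (-71.6, -21.6). Then |AH| = |H − A| = 74.7.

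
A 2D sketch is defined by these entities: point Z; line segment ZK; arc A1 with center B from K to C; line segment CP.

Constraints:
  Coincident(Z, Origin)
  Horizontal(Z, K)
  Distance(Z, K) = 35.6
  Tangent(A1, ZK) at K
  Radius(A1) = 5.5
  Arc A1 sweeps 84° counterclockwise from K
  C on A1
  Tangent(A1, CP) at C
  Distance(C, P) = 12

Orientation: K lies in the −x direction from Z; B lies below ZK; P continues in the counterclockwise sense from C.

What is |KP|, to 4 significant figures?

18.15

Z is at the origin; Z and K share the same y with |ZK| = 35.6 and K on the −x side, so K = (-35.60, 0.000). The tangent condition forces BK to be normal to ZK, so B = K + (0, -5.5) = (-35.60, -5.500). On A1, K sits at bearing 90° from B; an 84° counterclockwise sweep puts C at bearing 174°, so C = B + 5.5·(cos 174°, sin 174°) = (-41.07, -4.925). Since A1 is tangent to CP there, BC ⟂ CP, so CP runs along (−sin 174°, cos 174°); with |CP| = 12.0, P = (-42.32, -16.86). Then |KP| = |P − K| = 18.15.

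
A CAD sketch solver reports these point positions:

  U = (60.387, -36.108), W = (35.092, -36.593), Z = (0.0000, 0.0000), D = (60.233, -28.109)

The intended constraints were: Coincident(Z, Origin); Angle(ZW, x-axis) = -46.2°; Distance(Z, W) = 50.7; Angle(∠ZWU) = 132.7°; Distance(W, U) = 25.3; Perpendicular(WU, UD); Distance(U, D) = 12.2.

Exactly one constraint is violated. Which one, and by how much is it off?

Distance(U, D) = 12.2 — off by 4.20.

Z = (0.00, 0.00) ✓; ZW at -46.20° ✓; |ZW| = 50.70 ✓; ∠ZWU = 132.7° ✓; |WU| = 25.30 ✓; ∠(WU, UD) = 90.00° ✓; |UD| = 8.000 ✗.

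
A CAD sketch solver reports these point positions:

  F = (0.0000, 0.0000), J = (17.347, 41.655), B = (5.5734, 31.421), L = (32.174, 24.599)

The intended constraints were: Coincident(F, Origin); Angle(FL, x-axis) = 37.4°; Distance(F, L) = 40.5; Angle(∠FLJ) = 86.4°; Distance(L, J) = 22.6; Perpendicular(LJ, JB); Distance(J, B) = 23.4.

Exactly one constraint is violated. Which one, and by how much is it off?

Distance(J, B) = 23.4 — off by 7.80.

F = (0.00, 0.00) ✓; FL at 37.40° ✓; |FL| = 40.50 ✓; ∠FLJ = 86.40° ✓; |LJ| = 22.60 ✓; ∠(LJ, JB) = 90.00° ✓; |JB| = 15.60 ✗.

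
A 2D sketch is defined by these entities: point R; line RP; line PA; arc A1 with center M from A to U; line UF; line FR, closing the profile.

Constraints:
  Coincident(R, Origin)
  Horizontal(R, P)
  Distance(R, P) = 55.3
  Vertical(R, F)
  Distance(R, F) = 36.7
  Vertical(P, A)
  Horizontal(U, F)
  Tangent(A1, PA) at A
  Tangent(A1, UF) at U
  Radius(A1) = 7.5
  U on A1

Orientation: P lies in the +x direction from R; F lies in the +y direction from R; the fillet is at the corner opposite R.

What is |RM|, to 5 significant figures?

56.013

R is at the origin; RP is horizontal with |RP| = 55.3 and P on the +x side, so P = (55.300, 0.0000). R and F share the same x with |RF| = 36.7 and F on the +y side, so F = (0.0000, 36.700). The virtual corner opposite R is at (55.300, 36.700). A1 meets PA tangentially, so MA is at right angles to PA and A1 meets UF tangentially, so MU is at right angles to UF, with radius 7.5, so the center M sits 7.5 in from both sides at M = (47.800, 29.200). Then |RM| = |M − R| = 56.013.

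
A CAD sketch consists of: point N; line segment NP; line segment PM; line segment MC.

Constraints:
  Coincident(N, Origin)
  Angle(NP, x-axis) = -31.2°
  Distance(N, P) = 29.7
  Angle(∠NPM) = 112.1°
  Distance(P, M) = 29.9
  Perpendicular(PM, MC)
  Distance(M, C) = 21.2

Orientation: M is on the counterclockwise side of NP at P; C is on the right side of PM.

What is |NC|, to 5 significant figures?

63.722

∠NPM = 112.1°, so PM runs at -31.2° + (180° − 112.1°) = 36.700° from the x-axis; with |PM| = 29.9, M = P + 29.9·(cos 36.700°, sin 36.700°) = (49.377, 2.4836). PM is perpendicular to MC; with |MC| = 21.2 on the right of PM, C = M + 21.2·(0.59763, -0.80178) = (62.047, -14.514). Then |NC| = |C − N| = 63.722.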